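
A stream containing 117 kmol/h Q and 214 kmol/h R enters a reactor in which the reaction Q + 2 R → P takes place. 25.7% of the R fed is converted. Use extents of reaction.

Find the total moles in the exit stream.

276 kmol/h

R reacted = 0.257 × 214 = 55 kmol/h; ν_R = −2, so ξ = 55/2 = 27.5 kmol/h.
Outlet amounts (n = n₀ + ν ξ):
  Q: 117 − 1(27.5) = 89.5
  R: 214 − 2(27.5) = 159
  P: 0 + 1(27.5) = 27.5
Total out = 89.5 + 159 + 27.5 = 276 kmol/h.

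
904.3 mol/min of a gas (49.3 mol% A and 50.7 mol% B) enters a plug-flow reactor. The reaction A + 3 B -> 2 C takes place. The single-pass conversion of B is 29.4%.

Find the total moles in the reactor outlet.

B reacted = 0.294 × 458.5 = 134.8 mol/min; ν_B = −3, so ξ = 134.8/3 = 44.93 mol/min.
Outlet amounts (n = n₀ + ν ξ):
  A: 445.8 − 1(44.93) = 400.9
  B: 458.5 − 3(44.93) = 323.7
  C: 0 + 2(44.93) = 89.86
Total out = 400.9 + 323.7 + 89.86 = 814.4 mol/min.

814 mol/min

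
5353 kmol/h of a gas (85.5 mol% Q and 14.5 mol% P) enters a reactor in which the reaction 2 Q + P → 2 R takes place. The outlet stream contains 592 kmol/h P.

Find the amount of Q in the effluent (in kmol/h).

For P: n = n₀ − 1ξ → 592 = 776.2 − 1ξ, giving ξ = 184.2 kmol/h.
Outlet amounts (n = n₀ + ν ξ):
  Q: 4577 − 2(184.2) = 4208
  P: 776.2 − 1(184.2) = 592
  R: 0 + 2(184.2) = 368.4

4210 kmol/h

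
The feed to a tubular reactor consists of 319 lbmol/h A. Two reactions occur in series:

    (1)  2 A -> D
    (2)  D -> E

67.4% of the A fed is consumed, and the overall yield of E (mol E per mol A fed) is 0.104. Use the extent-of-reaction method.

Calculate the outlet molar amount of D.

74.3 lbmol/h

Conversion of A: A consumed = 2ξ₁ = 0.674 × 319 → ξ₁ = 107.5 lbmol/h.
Yield of E: 1ξ₂ / 319 = 0.104 → ξ₂ = 33.18 lbmol/h.
Outlet amounts (n = n₀ + Σ ν·ξ):
  A: 319 − 2(107.5) = 104
  D: 0 + 1(107.5) − 1(33.18) = 74.33
  E: 0 + 1(33.18) = 33.18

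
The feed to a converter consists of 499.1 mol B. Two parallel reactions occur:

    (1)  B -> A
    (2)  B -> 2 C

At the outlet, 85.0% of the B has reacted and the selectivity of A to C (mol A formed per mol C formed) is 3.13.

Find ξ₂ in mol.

ξ₂ = 58.4 mol

Conversion of B: B consumed = 0.85 × 499.1 = 424.2 mol = 1ξ₁ + 1ξ₂.
Selectivity: 1ξ₁ / (2ξ₂) = 3.13 → ξ₁ = 6.26 ξ₂.
Substitute: (1·6.26 + 1) ξ₂ = 424.2 → ξ₂ = 58.43 mol, ξ₁ = 365.8 mol.
Outlet amounts (n = n₀ + Σ ν·ξ):
  B: 499.1 − 1(365.8) − 1(58.43) = 74.87
  A: 0 + 1(365.8) = 365.8
  C: 0 + 2(58.43) = 116.9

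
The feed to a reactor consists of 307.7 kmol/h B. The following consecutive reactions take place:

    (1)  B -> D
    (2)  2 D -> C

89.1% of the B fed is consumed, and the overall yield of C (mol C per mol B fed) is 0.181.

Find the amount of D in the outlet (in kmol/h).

163 kmol/h

Conversion of B: B consumed = 1ξ₁ = 0.891 × 307.7 → ξ₁ = 274.2 kmol/h.
Yield of C: 1ξ₂ / 307.7 = 0.181 → ξ₂ = 55.69 kmol/h.
Outlet amounts (n = n₀ + Σ ν·ξ):
  B: 307.7 − 1(274.2) = 33.54
  D: 0 + 1(274.2) − 2(55.69) = 162.8
  C: 0 + 1(55.69) = 55.69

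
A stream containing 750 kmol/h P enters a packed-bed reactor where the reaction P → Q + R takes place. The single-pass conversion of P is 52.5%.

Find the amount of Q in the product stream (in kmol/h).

P reacted = 0.525 × 750 = 393.8 kmol/h; ν_P = −1, so ξ = 393.8/1 = 393.8 kmol/h.
Outlet amounts (n = n₀ + ν ξ):
  P: 750 − 1(393.8) = 356.2
  Q: 0 + 1(393.8) = 393.8
  R: 0 + 1(393.8) = 393.8

394 kmol/h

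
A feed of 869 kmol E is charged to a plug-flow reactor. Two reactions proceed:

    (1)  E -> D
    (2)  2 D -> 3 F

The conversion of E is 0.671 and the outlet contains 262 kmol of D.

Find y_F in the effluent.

0.468

Conversion of E: E consumed = 1ξ₁ = 0.671 × 869 → ξ₁ = 583.1 kmol.
D balance: n_D = 0 + 1ξ₁ − 2ξ₂ = 262 → ξ₂ = (1·583.1 − 262)/2 = 160.5 kmol.
Outlet amounts (n = n₀ + Σ ν·ξ):
  E: 869 − 1(583.1) = 285.9
  D: 0 + 1(583.1) − 2(160.5) = 262
  F: 0 + 3(160.5) = 481.6
Total out = 1030 kmol; y_F = 481.6 / 1030 = 0.4678.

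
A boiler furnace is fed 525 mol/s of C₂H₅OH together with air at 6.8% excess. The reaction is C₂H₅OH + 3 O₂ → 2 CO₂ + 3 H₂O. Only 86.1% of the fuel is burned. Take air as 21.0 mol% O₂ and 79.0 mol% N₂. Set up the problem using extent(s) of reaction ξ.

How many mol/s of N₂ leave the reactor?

Stoichiometric O₂ = 3 × 525 = 1575 mol/s; O₂ fed = 1575 × 1.068 = 1682 mol/s.
N₂ fed = 1682 × 79/21 = 6328 mol/s.
Fuel reacted = 0.861 × 525 → ξ = 452 mol/s.
Outlet (n = n₀ + ν ξ):
  C₂H₅OH: 525 − 1(452) = 72.98
  O₂: 1682 − 3(452) = 326
  N₂: 6328 (inert)
  CO₂: 0 + 2(452) = 904
  H₂O: 0 + 3(452) = 1356

6330 mol/s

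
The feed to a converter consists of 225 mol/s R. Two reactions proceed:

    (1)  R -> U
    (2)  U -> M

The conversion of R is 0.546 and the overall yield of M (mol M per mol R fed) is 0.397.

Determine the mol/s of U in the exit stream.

Conversion of R: R consumed = 1ξ₁ = 0.546 × 225 → ξ₁ = 122.9 mol/s.
Yield of M: 1ξ₂ / 225 = 0.397 → ξ₂ = 89.33 mol/s.
Outlet amounts (n = n₀ + Σ ν·ξ):
  R: 225 − 1(122.9) = 102.1
  U: 0 + 1(122.9) − 1(89.33) = 33.53
  M: 0 + 1(89.33) = 89.33

33.5 mol/s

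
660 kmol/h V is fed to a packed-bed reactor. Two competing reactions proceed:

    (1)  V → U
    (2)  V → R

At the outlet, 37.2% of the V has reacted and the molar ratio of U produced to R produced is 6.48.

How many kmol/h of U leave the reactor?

213 kmol/h

Conversion of V: V consumed = 0.372 × 660 = 245.5 kmol/h = 1ξ₁ + 1ξ₂.
Selectivity: 1ξ₁ / (1ξ₂) = 6.48 → ξ₁ = 6.48 ξ₂.
Substitute: (1·6.48 + 1) ξ₂ = 245.5 → ξ₂ = 32.82 kmol/h, ξ₁ = 212.7 kmol/h.
Outlet amounts (n = n₀ + Σ ν·ξ):
  V: 660 − 1(212.7) − 1(32.82) = 414.5
  U: 0 + 1(212.7) = 212.7
  R: 0 + 1(32.82) = 32.82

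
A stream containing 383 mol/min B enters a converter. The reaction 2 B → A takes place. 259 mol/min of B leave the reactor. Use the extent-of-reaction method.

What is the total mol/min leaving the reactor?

For B: n = n₀ − 2ξ → 259 = 383 − 2ξ, giving ξ = 62 mol/min.
Outlet amounts (n = n₀ + ν ξ):
  B: 383 − 2(62) = 259
  A: 0 + 1(62) = 62
Total out = 259 + 62 = 321 mol/min.

321 mol/min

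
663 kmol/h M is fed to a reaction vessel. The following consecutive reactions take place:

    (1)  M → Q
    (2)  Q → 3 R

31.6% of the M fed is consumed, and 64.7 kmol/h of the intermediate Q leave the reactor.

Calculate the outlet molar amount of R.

Conversion of M: M consumed = 1ξ₁ = 0.316 × 663 → ξ₁ = 209.5 kmol/h.
Q balance: n_Q = 0 + 1ξ₁ − 1ξ₂ = 64.7 → ξ₂ = (1·209.5 − 64.7)/1 = 144.8 kmol/h.
Outlet amounts (n = n₀ + Σ ν·ξ):
  M: 663 − 1(209.5) = 453.5
  Q: 0 + 1(209.5) − 1(144.8) = 64.7
  R: 0 + 3(144.8) = 434.4

434 kmol/h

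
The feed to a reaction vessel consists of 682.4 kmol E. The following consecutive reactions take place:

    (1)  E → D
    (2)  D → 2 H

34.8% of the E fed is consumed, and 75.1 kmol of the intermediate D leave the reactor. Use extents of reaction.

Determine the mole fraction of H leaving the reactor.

Conversion of E: E consumed = 1ξ₁ = 0.348 × 682.4 → ξ₁ = 237.5 kmol.
D balance: n_D = 0 + 1ξ₁ − 1ξ₂ = 75.1 → ξ₂ = (1·237.5 − 75.1)/1 = 162.4 kmol.
Outlet amounts (n = n₀ + Σ ν·ξ):
  E: 682.4 − 1(237.5) = 444.9
  D: 0 + 1(237.5) − 1(162.4) = 75.1
  H: 0 + 2(162.4) = 324.8
Total out = 844.8 kmol; y_H = 324.8 / 844.8 = 0.3844.

0.384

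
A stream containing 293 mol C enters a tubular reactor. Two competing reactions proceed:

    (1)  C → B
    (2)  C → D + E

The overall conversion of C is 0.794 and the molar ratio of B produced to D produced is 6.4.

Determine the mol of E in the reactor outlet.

31.4 mol

Conversion of C: C consumed = 0.794 × 293 = 232.6 mol = 1ξ₁ + 1ξ₂.
Selectivity: 1ξ₁ / (1ξ₂) = 6.4 → ξ₁ = 6.4 ξ₂.
Substitute: (1·6.4 + 1) ξ₂ = 232.6 → ξ₂ = 31.44 mol, ξ₁ = 201.2 mol.
Outlet amounts (n = n₀ + Σ ν·ξ):
  C: 293 − 1(201.2) − 1(31.44) = 60.36
  B: 0 + 1(201.2) = 201.2
  D: 0 + 1(31.44) = 31.44
  E: 0 + 1(31.44) = 31.44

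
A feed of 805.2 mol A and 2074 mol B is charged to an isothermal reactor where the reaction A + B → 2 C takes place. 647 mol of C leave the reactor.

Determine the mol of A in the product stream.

482 mol

For C: n = n₀ + 2ξ → 647 = 0 + 2ξ, giving ξ = 323.5 mol.
Outlet amounts (n = n₀ + ν ξ):
  A: 805.2 − 1(323.5) = 481.7
  B: 2074 − 1(323.5) = 1750
  C: 0 + 2(323.5) = 647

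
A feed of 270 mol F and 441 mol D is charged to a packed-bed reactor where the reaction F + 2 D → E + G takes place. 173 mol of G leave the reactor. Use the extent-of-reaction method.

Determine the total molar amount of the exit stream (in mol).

For G: n = n₀ + 1ξ → 173 = 0 + 1ξ, giving ξ = 173 mol.
Outlet amounts (n = n₀ + ν ξ):
  F: 270 − 1(173) = 97
  D: 441 − 2(173) = 95
  E: 0 + 1(173) = 173
  G: 0 + 1(173) = 173
Total out = 97 + 95 + 173 + 173 = 538 mol.

538 mol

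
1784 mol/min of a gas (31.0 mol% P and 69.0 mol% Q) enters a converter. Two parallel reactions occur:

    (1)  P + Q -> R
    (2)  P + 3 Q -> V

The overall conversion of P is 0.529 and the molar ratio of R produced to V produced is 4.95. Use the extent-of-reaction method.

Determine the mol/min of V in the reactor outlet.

Conversion of P: P consumed = 0.529 × 553 = 292.6 mol/min = 1ξ₁ + 1ξ₂.
Selectivity: 1ξ₁ / (1ξ₂) = 4.95 → ξ₁ = 4.95 ξ₂.
Substitute: (1·4.95 + 1) ξ₂ = 292.6 → ξ₂ = 49.17 mol/min, ξ₁ = 243.4 mol/min.
Outlet amounts (n = n₀ + Σ ν·ξ):
  P: 553 − 1(243.4) − 1(49.17) = 260.5
  Q: 1231 − 1(243.4) − 3(49.17) = 840.1
  R: 0 + 1(243.4) = 243.4
  V: 0 + 1(49.17) = 49.17

49.2 mol/min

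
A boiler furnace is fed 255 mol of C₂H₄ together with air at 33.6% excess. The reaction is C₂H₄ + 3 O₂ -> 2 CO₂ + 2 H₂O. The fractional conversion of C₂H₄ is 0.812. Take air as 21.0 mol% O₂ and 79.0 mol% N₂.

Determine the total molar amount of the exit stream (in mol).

Stoichiometric O₂ = 3 × 255 = 765 mol; O₂ fed = 765 × 1.336 = 1022 mol.
N₂ fed = 1022 × 79/21 = 3845 mol.
Fuel reacted = 0.812 × 255 → ξ = 207.1 mol.
Outlet (n = n₀ + ν ξ):
  C₂H₄: 255 − 1(207.1) = 47.94
  O₂: 1022 − 3(207.1) = 400.9
  N₂: 3845 (inert)
  CO₂: 0 + 2(207.1) = 414.1
  H₂O: 0 + 2(207.1) = 414.1
Total out = 47.94 + 400.9 + 3845 + 414.1 + 414.1 = 5122 mol.

5120 mol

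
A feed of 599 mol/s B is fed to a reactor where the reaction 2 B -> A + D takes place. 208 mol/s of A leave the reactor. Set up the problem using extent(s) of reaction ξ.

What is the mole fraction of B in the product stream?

For A: n = n₀ + 1ξ → 208 = 0 + 1ξ, giving ξ = 208 mol/s.
Outlet amounts (n = n₀ + ν ξ):
  B: 599 − 2(208) = 183
  A: 0 + 1(208) = 208
  D: 0 + 1(208) = 208
Total out = 599 mol/s; y_B = 183 / 599 = 0.3055.

0.306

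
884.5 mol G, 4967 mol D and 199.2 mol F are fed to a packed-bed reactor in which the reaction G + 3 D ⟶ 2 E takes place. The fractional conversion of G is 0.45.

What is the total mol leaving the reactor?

G reacted = 0.45 × 884.5 = 398 mol; ν_G = −1, so ξ = 398/1 = 398 mol.
Outlet amounts (n = n₀ + ν ξ):
  G: 884.5 − 1(398) = 486.5
  D: 4967 − 3(398) = 3773
  E: 0 + 2(398) = 796.1
  F: 199.2 (inert)
Total out = 486.5 + 3773 + 796.1 + 199.2 = 5255 mol.

5250 mol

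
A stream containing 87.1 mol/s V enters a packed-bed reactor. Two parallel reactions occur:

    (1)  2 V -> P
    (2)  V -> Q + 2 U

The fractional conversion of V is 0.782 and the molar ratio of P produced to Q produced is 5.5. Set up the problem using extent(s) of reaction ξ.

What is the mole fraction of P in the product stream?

0.464

Conversion of V: V consumed = 0.782 × 87.1 = 68.11 mol/s = 2ξ₁ + 1ξ₂.
Selectivity: 1ξ₁ / (1ξ₂) = 5.5 → ξ₁ = 5.5 ξ₂.
Substitute: (2·5.5 + 1) ξ₂ = 68.11 → ξ₂ = 5.676 mol/s, ξ₁ = 31.22 mol/s.
Outlet amounts (n = n₀ + Σ ν·ξ):
  V: 87.1 − 2(31.22) − 1(5.676) = 18.99
  P: 0 + 1(31.22) = 31.22
  Q: 0 + 1(5.676) = 5.676
  U: 0 + 2(5.676) = 11.35
Total out = 67.23 mol/s; y_P = 31.22 / 67.23 = 0.4643.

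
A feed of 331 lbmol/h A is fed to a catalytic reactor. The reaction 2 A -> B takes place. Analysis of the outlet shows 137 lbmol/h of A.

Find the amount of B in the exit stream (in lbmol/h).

For A: n = n₀ − 2ξ → 137 = 331 − 2ξ, giving ξ = 97 lbmol/h.
Outlet amounts (n = n₀ + ν ξ):
  A: 331 − 2(97) = 137
  B: 0 + 1(97) = 97

97 lbmol/h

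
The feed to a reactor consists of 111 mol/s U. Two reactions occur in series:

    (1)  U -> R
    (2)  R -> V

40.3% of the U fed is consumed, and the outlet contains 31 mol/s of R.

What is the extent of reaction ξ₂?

Conversion of U: U consumed = 1ξ₁ = 0.403 × 111 → ξ₁ = 44.73 mol/s.
R balance: n_R = 0 + 1ξ₁ − 1ξ₂ = 31 → ξ₂ = (1·44.73 − 31)/1 = 13.73 mol/s.
Outlet amounts (n = n₀ + Σ ν·ξ):
  U: 111 − 1(44.73) = 66.27
  R: 0 + 1(44.73) − 1(13.73) = 31
  V: 0 + 1(13.73) = 13.73

ξ₂ = 13.7 mol/s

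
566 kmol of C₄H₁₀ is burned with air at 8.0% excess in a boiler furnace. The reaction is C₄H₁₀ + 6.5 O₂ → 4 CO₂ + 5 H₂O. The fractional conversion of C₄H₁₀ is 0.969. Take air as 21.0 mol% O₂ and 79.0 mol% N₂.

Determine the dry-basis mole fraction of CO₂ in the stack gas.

0.125

Stoichiometric O₂ = 6.5 × 566 = 3679 kmol; O₂ fed = 3679 × 1.080 = 3973 kmol.
N₂ fed = 3973 × 79/21 = 14950 kmol.
Fuel reacted = 0.969 × 566 → ξ = 548.5 kmol.
Outlet (n = n₀ + ν ξ):
  C₄H₁₀: 566 − 1(548.5) = 17.55
  O₂: 3973 − 6.5(548.5) = 408.4
  N₂: 14950 (inert)
  CO₂: 0 + 4(548.5) = 2194
  H₂O: 0 + 5(548.5) = 2742
Dry total = 17570 kmol; y_CO₂ (dry) = 2194 / 17570 = 0.1249.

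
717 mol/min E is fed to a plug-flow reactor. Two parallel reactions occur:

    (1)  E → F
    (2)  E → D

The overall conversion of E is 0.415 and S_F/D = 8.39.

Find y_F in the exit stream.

0.371

Conversion of E: E consumed = 0.415 × 717 = 297.6 mol/min = 1ξ₁ + 1ξ₂.
Selectivity: 1ξ₁ / (1ξ₂) = 8.39 → ξ₁ = 8.39 ξ₂.
Substitute: (1·8.39 + 1) ξ₂ = 297.6 → ξ₂ = 31.69 mol/min, ξ₁ = 265.9 mol/min.
Outlet amounts (n = n₀ + Σ ν·ξ):
  E: 717 − 1(265.9) − 1(31.69) = 419.4
  F: 0 + 1(265.9) = 265.9
  D: 0 + 1(31.69) = 31.69
Total out = 717 mol/min; y_F = 265.9 / 717 = 0.3708.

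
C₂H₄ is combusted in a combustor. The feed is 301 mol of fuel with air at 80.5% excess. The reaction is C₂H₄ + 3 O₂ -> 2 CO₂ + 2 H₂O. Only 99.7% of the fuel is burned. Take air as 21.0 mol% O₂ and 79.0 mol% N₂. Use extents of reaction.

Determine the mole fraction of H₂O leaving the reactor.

0.0744

Stoichiometric O₂ = 3 × 301 = 903 mol; O₂ fed = 903 × 1.805 = 1630 mol.
N₂ fed = 1630 × 79/21 = 6132 mol.
Fuel reacted = 0.997 × 301 → ξ = 300.1 mol.
Outlet (n = n₀ + ν ξ):
  C₂H₄: 301 − 1(300.1) = 0.903
  O₂: 1630 − 3(300.1) = 729.6
  N₂: 6132 (inert)
  CO₂: 0 + 2(300.1) = 600.2
  H₂O: 0 + 2(300.1) = 600.2
Total out = 8063 mol; y_H₂O = 600.2 / 8063 = 0.07444.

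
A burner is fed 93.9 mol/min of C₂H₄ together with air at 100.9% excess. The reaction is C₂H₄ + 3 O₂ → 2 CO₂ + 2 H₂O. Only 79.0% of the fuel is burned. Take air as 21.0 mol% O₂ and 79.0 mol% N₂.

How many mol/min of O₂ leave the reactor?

343 mol/min

Stoichiometric O₂ = 3 × 93.9 = 281.7 mol/min; O₂ fed = 281.7 × 2.009 = 565.9 mol/min.
N₂ fed = 565.9 × 79/21 = 2129 mol/min.
Fuel reacted = 0.79 × 93.9 → ξ = 74.18 mol/min.
Outlet (n = n₀ + ν ξ):
  C₂H₄: 93.9 − 1(74.18) = 19.72
  O₂: 565.9 − 3(74.18) = 343.4
  N₂: 2129 (inert)
  CO₂: 0 + 2(74.18) = 148.4
  H₂O: 0 + 2(74.18) = 148.4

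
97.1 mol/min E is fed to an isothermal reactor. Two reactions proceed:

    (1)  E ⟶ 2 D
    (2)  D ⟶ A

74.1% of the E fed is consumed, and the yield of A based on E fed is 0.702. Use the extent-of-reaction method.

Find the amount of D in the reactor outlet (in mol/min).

75.7 mol/min

Conversion of E: E consumed = 1ξ₁ = 0.741 × 97.1 → ξ₁ = 71.95 mol/min.
Yield of A: 1ξ₂ / 97.1 = 0.702 → ξ₂ = 68.16 mol/min.
Outlet amounts (n = n₀ + Σ ν·ξ):
  E: 97.1 − 1(71.95) = 25.15
  D: 0 + 2(71.95) − 1(68.16) = 75.74
  A: 0 + 1(68.16) = 68.16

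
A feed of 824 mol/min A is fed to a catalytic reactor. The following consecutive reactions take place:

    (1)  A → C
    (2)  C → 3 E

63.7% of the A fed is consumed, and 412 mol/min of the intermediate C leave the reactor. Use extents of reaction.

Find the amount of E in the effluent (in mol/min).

Conversion of A: A consumed = 1ξ₁ = 0.637 × 824 → ξ₁ = 524.9 mol/min.
C balance: n_C = 0 + 1ξ₁ − 1ξ₂ = 412 → ξ₂ = (1·524.9 − 412)/1 = 112.9 mol/min.
Outlet amounts (n = n₀ + Σ ν·ξ):
  A: 824 − 1(524.9) = 299.1
  C: 0 + 1(524.9) − 1(112.9) = 412
  E: 0 + 3(112.9) = 338.7

339 mol/min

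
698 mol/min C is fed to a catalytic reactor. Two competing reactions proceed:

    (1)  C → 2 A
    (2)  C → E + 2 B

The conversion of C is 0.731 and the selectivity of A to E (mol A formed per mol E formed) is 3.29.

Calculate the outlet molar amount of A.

635 mol/min

Conversion of C: C consumed = 0.731 × 698 = 510.2 mol/min = 1ξ₁ + 1ξ₂.
Selectivity: 2ξ₁ / (1ξ₂) = 3.29 → ξ₁ = 1.645 ξ₂.
Substitute: (1·1.645 + 1) ξ₂ = 510.2 → ξ₂ = 192.9 mol/min, ξ₁ = 317.3 mol/min.
Outlet amounts (n = n₀ + Σ ν·ξ):
  C: 698 − 1(317.3) − 1(192.9) = 187.8
  A: 0 + 2(317.3) = 634.7
  E: 0 + 1(192.9) = 192.9
  B: 0 + 2(192.9) = 385.8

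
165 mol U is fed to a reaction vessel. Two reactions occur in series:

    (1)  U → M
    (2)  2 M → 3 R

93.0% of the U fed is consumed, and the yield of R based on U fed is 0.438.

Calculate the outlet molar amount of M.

105 mol

Conversion of U: U consumed = 1ξ₁ = 0.93 × 165 → ξ₁ = 153.5 mol.
Yield of R: 3ξ₂ / 165 = 0.438 → ξ₂ = 24.09 mol.
Outlet amounts (n = n₀ + Σ ν·ξ):
  U: 165 − 1(153.5) = 11.55
  M: 0 + 1(153.5) − 2(24.09) = 105.3
  R: 0 + 3(24.09) = 72.27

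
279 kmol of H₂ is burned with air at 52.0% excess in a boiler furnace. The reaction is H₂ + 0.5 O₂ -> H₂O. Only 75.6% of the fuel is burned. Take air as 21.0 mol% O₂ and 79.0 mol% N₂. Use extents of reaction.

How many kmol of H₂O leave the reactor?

211 kmol

Stoichiometric O₂ = 0.5 × 279 = 139.5 kmol; O₂ fed = 139.5 × 1.520 = 212 kmol.
N₂ fed = 212 × 79/21 = 797.7 kmol.
Fuel reacted = 0.756 × 279 → ξ = 210.9 kmol.
Outlet (n = n₀ + ν ξ):
  H₂: 279 − 1(210.9) = 68.08
  O₂: 212 − 0.5(210.9) = 106.6
  N₂: 797.7 (inert)
  H₂O: 0 + 1(210.9) = 210.9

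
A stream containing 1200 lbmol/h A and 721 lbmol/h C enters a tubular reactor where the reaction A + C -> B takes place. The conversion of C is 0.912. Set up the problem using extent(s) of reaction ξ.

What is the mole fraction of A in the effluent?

C reacted = 0.912 × 721 = 657.6 lbmol/h; ν_C = −1, so ξ = 657.6/1 = 657.6 lbmol/h.
Outlet amounts (n = n₀ + ν ξ):
  A: 1200 − 1(657.6) = 542.4
  C: 721 − 1(657.6) = 63.45
  B: 0 + 1(657.6) = 657.6
Total out = 1263 lbmol/h; y_A = 542.4 / 1263 = 0.4293.

0.429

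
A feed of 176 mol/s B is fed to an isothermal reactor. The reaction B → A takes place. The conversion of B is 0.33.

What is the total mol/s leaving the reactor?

176 mol/s

B reacted = 0.33 × 176 = 58.08 mol/s; ν_B = −1, so ξ = 58.08/1 = 58.08 mol/s.
Outlet amounts (n = n₀ + ν ξ):
  B: 176 − 1(58.08) = 117.9
  A: 0 + 1(58.08) = 58.08
Total out = 117.9 + 58.08 = 176 mol/s.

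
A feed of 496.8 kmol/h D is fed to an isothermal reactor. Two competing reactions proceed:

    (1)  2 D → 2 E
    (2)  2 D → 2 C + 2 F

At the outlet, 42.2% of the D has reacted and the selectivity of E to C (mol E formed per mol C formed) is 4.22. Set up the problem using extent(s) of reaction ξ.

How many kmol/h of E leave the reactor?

Conversion of D: D consumed = 0.422 × 496.8 = 209.6 kmol/h = 2ξ₁ + 2ξ₂.
Selectivity: 2ξ₁ / (2ξ₂) = 4.22 → ξ₁ = 4.22 ξ₂.
Substitute: (2·4.22 + 2) ξ₂ = 209.6 → ξ₂ = 20.08 kmol/h, ξ₁ = 84.74 kmol/h.
Outlet amounts (n = n₀ + Σ ν·ξ):
  D: 496.8 − 2(84.74) − 2(20.08) = 287.2
  E: 0 + 2(84.74) = 169.5
  C: 0 + 2(20.08) = 40.16
  F: 0 + 2(20.08) = 40.16

169 kmol/h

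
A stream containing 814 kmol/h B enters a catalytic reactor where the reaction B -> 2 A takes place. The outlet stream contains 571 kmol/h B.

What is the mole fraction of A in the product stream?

For B: n = n₀ − 1ξ → 571 = 814 − 1ξ, giving ξ = 243 kmol/h.
Outlet amounts (n = n₀ + ν ξ):
  B: 814 − 1(243) = 571
  A: 0 + 2(243) = 486
Total out = 1057 kmol/h; y_A = 486 / 1057 = 0.4598.

0.46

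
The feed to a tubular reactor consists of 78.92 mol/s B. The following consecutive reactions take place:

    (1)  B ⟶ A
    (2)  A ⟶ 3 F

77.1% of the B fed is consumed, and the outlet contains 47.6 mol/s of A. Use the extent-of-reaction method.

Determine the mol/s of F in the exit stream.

39.7 mol/s

Conversion of B: B consumed = 1ξ₁ = 0.771 × 78.92 → ξ₁ = 60.85 mol/s.
A balance: n_A = 0 + 1ξ₁ − 1ξ₂ = 47.6 → ξ₂ = (1·60.85 − 47.6)/1 = 13.25 mol/s.
Outlet amounts (n = n₀ + Σ ν·ξ):
  B: 78.92 − 1(60.85) = 18.07
  A: 0 + 1(60.85) − 1(13.25) = 47.6
  F: 0 + 3(13.25) = 39.74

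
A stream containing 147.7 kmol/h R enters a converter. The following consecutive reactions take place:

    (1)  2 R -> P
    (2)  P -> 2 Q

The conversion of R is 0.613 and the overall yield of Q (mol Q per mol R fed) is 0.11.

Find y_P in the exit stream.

Conversion of R: R consumed = 2ξ₁ = 0.613 × 147.7 → ξ₁ = 45.27 kmol/h.
Yield of Q: 2ξ₂ / 147.7 = 0.11 → ξ₂ = 8.123 kmol/h.
Outlet amounts (n = n₀ + Σ ν·ξ):
  R: 147.7 − 2(45.27) = 57.16
  P: 0 + 1(45.27) − 1(8.123) = 37.15
  Q: 0 + 2(8.123) = 16.25
Total out = 110.6 kmol/h; y_P = 37.15 / 110.6 = 0.336.

0.336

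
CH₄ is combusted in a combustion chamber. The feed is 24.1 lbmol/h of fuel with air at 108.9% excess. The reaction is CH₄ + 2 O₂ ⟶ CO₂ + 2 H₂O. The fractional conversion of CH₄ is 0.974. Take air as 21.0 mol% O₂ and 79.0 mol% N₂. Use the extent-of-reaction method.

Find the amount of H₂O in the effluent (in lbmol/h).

46.9 lbmol/h

Stoichiometric O₂ = 2 × 24.1 = 48.2 lbmol/h; O₂ fed = 48.2 × 2.089 = 100.7 lbmol/h.
N₂ fed = 100.7 × 79/21 = 378.8 lbmol/h.
Fuel reacted = 0.974 × 24.1 → ξ = 23.47 lbmol/h.
Outlet (n = n₀ + ν ξ):
  CH₄: 24.1 − 1(23.47) = 0.6266
  O₂: 100.7 − 2(23.47) = 53.74
  N₂: 378.8 (inert)
  CO₂: 0 + 1(23.47) = 23.47
  H₂O: 0 + 2(23.47) = 46.95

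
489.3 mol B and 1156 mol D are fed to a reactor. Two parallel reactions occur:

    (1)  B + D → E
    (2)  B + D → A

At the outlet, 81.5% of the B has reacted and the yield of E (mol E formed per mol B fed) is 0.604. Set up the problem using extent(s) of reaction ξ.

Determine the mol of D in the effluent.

Yield of E: 1ξ₁ / 489.3 = 0.604 → ξ₁ = 295.5 mol.
Conversion of B: 1ξ₁ + 1ξ₂ = 0.815 × 489.3 = 398.8 → ξ₂ = 103.2 mol.
Outlet amounts (n = n₀ + Σ ν·ξ):
  B: 489.3 − 1(295.5) − 1(103.2) = 90.52
  D: 1156 − 1(295.5) − 1(103.2) = 757.2
  E: 0 + 1(295.5) = 295.5
  A: 0 + 1(103.2) = 103.2

757 mol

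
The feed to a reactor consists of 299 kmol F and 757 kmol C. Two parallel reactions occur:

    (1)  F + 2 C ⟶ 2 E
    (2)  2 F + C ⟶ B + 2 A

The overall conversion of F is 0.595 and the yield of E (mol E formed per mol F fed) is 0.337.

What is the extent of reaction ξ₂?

ξ₂ = 63.8 kmol

Yield of E: 2ξ₁ / 299 = 0.337 → ξ₁ = 50.38 kmol.
Conversion of F: 1ξ₁ + 2ξ₂ = 0.595 × 299 = 177.9 → ξ₂ = 63.76 kmol.
Outlet amounts (n = n₀ + Σ ν·ξ):
  F: 299 − 1(50.38) − 2(63.76) = 121.1
  C: 757 − 2(50.38) − 1(63.76) = 592.5
  E: 0 + 2(50.38) = 100.8
  B: 0 + 1(63.76) = 63.76
  A: 0 + 2(63.76) = 127.5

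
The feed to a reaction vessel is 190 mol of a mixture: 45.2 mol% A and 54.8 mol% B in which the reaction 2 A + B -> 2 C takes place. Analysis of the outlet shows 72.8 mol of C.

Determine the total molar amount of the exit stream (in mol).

For C: n = n₀ + 2ξ → 72.8 = 0 + 2ξ, giving ξ = 36.4 mol.
Outlet amounts (n = n₀ + ν ξ):
  A: 85.88 − 2(36.4) = 13.08
  B: 104.1 − 1(36.4) = 67.72
  C: 0 + 2(36.4) = 72.8
Total out = 13.08 + 67.72 + 72.8 = 153.6 mol.

154 mol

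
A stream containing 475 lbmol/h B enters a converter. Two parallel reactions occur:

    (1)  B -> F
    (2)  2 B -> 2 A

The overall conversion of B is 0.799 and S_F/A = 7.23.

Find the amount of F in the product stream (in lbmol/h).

333 lbmol/h

Conversion of B: B consumed = 0.799 × 475 = 379.5 lbmol/h = 1ξ₁ + 2ξ₂.
Selectivity: 1ξ₁ / (2ξ₂) = 7.23 → ξ₁ = 14.46 ξ₂.
Substitute: (1·14.46 + 2) ξ₂ = 379.5 → ξ₂ = 23.06 lbmol/h, ξ₁ = 333.4 lbmol/h.
Outlet amounts (n = n₀ + Σ ν·ξ):
  B: 475 − 1(333.4) − 2(23.06) = 95.48
  F: 0 + 1(333.4) = 333.4
  A: 0 + 2(23.06) = 46.11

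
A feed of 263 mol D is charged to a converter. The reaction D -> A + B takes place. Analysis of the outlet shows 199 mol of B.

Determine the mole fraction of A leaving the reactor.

For B: n = n₀ + 1ξ → 199 = 0 + 1ξ, giving ξ = 199 mol.
Outlet amounts (n = n₀ + ν ξ):
  D: 263 − 1(199) = 64
  A: 0 + 1(199) = 199
  B: 0 + 1(199) = 199
Total out = 462 mol; y_A = 199 / 462 = 0.4307.

0.431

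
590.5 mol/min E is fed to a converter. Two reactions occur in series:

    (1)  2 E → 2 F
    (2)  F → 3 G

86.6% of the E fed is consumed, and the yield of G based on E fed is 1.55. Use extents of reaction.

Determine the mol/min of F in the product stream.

206 mol/min

Conversion of E: E consumed = 2ξ₁ = 0.866 × 590.5 → ξ₁ = 255.7 mol/min.
Yield of G: 3ξ₂ / 590.5 = 1.55 → ξ₂ = 305.1 mol/min.
Outlet amounts (n = n₀ + Σ ν·ξ):
  E: 590.5 − 2(255.7) = 79.13
  F: 0 + 2(255.7) − 1(305.1) = 206.3
  G: 0 + 3(305.1) = 915.3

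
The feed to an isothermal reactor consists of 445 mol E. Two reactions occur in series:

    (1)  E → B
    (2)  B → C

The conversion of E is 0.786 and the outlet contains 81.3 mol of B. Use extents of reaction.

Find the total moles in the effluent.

Conversion of E: E consumed = 1ξ₁ = 0.786 × 445 → ξ₁ = 349.8 mol.
B balance: n_B = 0 + 1ξ₁ − 1ξ₂ = 81.3 → ξ₂ = (1·349.8 − 81.3)/1 = 268.5 mol.
Outlet amounts (n = n₀ + Σ ν·ξ):
  E: 445 − 1(349.8) = 95.23
  B: 0 + 1(349.8) − 1(268.5) = 81.3
  C: 0 + 1(268.5) = 268.5
Total out = 95.23 + 81.3 + 268.5 = 445 mol.

445 mol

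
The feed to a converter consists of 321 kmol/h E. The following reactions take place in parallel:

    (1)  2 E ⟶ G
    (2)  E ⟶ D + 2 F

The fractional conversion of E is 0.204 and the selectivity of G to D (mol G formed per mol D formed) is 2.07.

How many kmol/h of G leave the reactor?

Conversion of E: E consumed = 0.204 × 321 = 65.48 kmol/h = 2ξ₁ + 1ξ₂.
Selectivity: 1ξ₁ / (1ξ₂) = 2.07 → ξ₁ = 2.07 ξ₂.
Substitute: (2·2.07 + 1) ξ₂ = 65.48 → ξ₂ = 12.74 kmol/h, ξ₁ = 26.37 kmol/h.
Outlet amounts (n = n₀ + Σ ν·ξ):
  E: 321 − 2(26.37) − 1(12.74) = 255.5
  G: 0 + 1(26.37) = 26.37
  D: 0 + 1(12.74) = 12.74
  F: 0 + 2(12.74) = 25.48

26.4 kmol/h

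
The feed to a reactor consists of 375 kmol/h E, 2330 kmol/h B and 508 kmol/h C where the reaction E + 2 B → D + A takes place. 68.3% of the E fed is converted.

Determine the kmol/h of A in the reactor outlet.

256 kmol/h

E reacted = 0.683 × 375 = 256.1 kmol/h; ν_E = −1, so ξ = 256.1/1 = 256.1 kmol/h.
Outlet amounts (n = n₀ + ν ξ):
  E: 375 − 1(256.1) = 118.9
  B: 2330 − 2(256.1) = 1818
  D: 0 + 1(256.1) = 256.1
  A: 0 + 1(256.1) = 256.1
  C: 508 (inert)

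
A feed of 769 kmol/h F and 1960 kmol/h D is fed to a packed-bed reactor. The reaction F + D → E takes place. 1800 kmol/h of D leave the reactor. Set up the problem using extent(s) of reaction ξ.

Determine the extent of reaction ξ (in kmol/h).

ξ = 160 kmol/h

For D: n = n₀ − 1ξ → 1800 = 1960 − 1ξ, giving ξ = 160 kmol/h.
Outlet amounts (n = n₀ + ν ξ):
  F: 769 − 1(160) = 609
  D: 1960 − 1(160) = 1800
  E: 0 + 1(160) = 160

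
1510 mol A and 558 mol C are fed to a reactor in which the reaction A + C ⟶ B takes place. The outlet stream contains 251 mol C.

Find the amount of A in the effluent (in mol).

1200 mol

For C: n = n₀ − 1ξ → 251 = 558 − 1ξ, giving ξ = 307 mol.
Outlet amounts (n = n₀ + ν ξ):
  A: 1510 − 1(307) = 1203
  C: 558 − 1(307) = 251
  B: 0 + 1(307) = 307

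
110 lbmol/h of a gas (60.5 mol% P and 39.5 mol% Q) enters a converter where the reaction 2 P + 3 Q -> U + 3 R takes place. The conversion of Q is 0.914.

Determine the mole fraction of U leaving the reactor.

Q reacted = 0.914 × 43.45 = 39.71 lbmol/h; ν_Q = −3, so ξ = 39.71/3 = 13.24 lbmol/h.
Outlet amounts (n = n₀ + ν ξ):
  P: 66.55 − 2(13.24) = 40.07
  Q: 43.45 − 3(13.24) = 3.737
  U: 0 + 1(13.24) = 13.24
  R: 0 + 3(13.24) = 39.71
Total out = 96.76 lbmol/h; y_U = 13.24 / 96.76 = 0.1368.

0.137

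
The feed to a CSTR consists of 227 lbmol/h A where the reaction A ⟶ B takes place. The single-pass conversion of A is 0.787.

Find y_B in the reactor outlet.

0.787

A reacted = 0.787 × 227 = 178.6 lbmol/h; ν_A = −1, so ξ = 178.6/1 = 178.6 lbmol/h.
Outlet amounts (n = n₀ + ν ξ):
  A: 227 − 1(178.6) = 48.35
  B: 0 + 1(178.6) = 178.6
Total out = 227 lbmol/h; y_B = 178.6 / 227 = 0.787.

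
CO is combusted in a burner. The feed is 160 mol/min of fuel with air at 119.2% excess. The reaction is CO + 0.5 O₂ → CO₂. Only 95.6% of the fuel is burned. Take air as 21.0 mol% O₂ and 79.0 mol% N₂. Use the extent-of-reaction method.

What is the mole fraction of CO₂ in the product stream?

Stoichiometric O₂ = 0.5 × 160 = 80 mol/min; O₂ fed = 80 × 2.192 = 175.4 mol/min.
N₂ fed = 175.4 × 79/21 = 659.7 mol/min.
Fuel reacted = 0.956 × 160 → ξ = 153 mol/min.
Outlet (n = n₀ + ν ξ):
  CO: 160 − 1(153) = 7.04
  O₂: 175.4 − 0.5(153) = 98.88
  N₂: 659.7 (inert)
  CO₂: 0 + 1(153) = 153
Total out = 918.6 mol/min; y_CO₂ = 153 / 918.6 = 0.1665.

0.167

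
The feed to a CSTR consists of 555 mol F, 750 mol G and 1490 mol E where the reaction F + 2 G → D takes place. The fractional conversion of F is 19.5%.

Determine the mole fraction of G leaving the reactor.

0.207

F reacted = 0.195 × 555 = 108.2 mol; ν_F = −1, so ξ = 108.2/1 = 108.2 mol.
Outlet amounts (n = n₀ + ν ξ):
  F: 555 − 1(108.2) = 446.8
  G: 750 − 2(108.2) = 533.5
  D: 0 + 1(108.2) = 108.2
  E: 1490 (inert)
Total out = 2579 mol; y_G = 533.5 / 2579 = 0.2069.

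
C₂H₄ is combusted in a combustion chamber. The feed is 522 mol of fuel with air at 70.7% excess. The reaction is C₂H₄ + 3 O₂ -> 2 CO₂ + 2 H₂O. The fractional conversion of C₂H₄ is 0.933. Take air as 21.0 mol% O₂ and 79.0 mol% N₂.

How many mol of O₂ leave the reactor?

Stoichiometric O₂ = 3 × 522 = 1566 mol; O₂ fed = 1566 × 1.707 = 2673 mol.
N₂ fed = 2673 × 79/21 = 10060 mol.
Fuel reacted = 0.933 × 522 → ξ = 487 mol.
Outlet (n = n₀ + ν ξ):
  C₂H₄: 522 − 1(487) = 34.97
  O₂: 2673 − 3(487) = 1212
  N₂: 10060 (inert)
  CO₂: 0 + 2(487) = 974.1
  H₂O: 0 + 2(487) = 974.1

1210 mol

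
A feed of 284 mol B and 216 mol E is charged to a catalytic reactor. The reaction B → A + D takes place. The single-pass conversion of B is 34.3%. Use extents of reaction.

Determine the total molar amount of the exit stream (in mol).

B reacted = 0.343 × 284 = 97.41 mol; ν_B = −1, so ξ = 97.41/1 = 97.41 mol.
Outlet amounts (n = n₀ + ν ξ):
  B: 284 − 1(97.41) = 186.6
  A: 0 + 1(97.41) = 97.41
  D: 0 + 1(97.41) = 97.41
  E: 216 (inert)
Total out = 186.6 + 97.41 + 97.41 + 216 = 597.4 mol.

597 mol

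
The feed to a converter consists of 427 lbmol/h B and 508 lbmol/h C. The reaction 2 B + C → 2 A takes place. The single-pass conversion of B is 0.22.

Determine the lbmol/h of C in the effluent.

461 lbmol/h

B reacted = 0.22 × 427 = 93.94 lbmol/h; ν_B = −2, so ξ = 93.94/2 = 46.97 lbmol/h.
Outlet amounts (n = n₀ + ν ξ):
  B: 427 − 2(46.97) = 333.1
  C: 508 − 1(46.97) = 461
  A: 0 + 2(46.97) = 93.94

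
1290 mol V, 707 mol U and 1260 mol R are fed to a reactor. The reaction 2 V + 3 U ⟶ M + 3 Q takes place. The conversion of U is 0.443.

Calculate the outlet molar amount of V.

1080 mol

U reacted = 0.443 × 707 = 313.2 mol; ν_U = −3, so ξ = 313.2/3 = 104.4 mol.
Outlet amounts (n = n₀ + ν ξ):
  V: 1290 − 2(104.4) = 1081
  U: 707 − 3(104.4) = 393.8
  M: 0 + 1(104.4) = 104.4
  Q: 0 + 3(104.4) = 313.2
  R: 1260 (inert)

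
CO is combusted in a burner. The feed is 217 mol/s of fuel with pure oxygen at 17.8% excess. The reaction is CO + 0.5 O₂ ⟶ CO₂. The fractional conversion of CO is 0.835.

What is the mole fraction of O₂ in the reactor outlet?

0.146

Stoichiometric O₂ = 0.5 × 217 = 108.5 mol/s; O₂ fed = 108.5 × 1.178 = 127.8 mol/s.
Fuel reacted = 0.835 × 217 → ξ = 181.2 mol/s.
Outlet (n = n₀ + ν ξ):
  CO: 217 − 1(181.2) = 35.81
  O₂: 127.8 − 0.5(181.2) = 37.22
  CO₂: 0 + 1(181.2) = 181.2
Total out = 254.2 mol/s; y_O₂ = 37.22 / 254.2 = 0.1464.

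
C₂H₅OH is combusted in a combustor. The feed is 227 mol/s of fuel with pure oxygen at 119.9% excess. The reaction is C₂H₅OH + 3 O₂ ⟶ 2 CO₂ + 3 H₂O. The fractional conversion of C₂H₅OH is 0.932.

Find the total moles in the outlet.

Stoichiometric O₂ = 3 × 227 = 681 mol/s; O₂ fed = 681 × 2.199 = 1498 mol/s.
Fuel reacted = 0.932 × 227 → ξ = 211.6 mol/s.
Outlet (n = n₀ + ν ξ):
  C₂H₅OH: 227 − 1(211.6) = 15.44
  O₂: 1498 − 3(211.6) = 862.8
  CO₂: 0 + 2(211.6) = 423.1
  H₂O: 0 + 3(211.6) = 634.7
Total out = 15.44 + 862.8 + 423.1 + 634.7 = 1936 mol/s.

1940 mol/s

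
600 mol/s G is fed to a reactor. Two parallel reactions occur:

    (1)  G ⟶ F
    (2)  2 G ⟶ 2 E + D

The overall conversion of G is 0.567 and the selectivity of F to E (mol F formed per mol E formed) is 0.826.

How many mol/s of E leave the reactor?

Conversion of G: G consumed = 0.567 × 600 = 340.2 mol/s = 1ξ₁ + 2ξ₂.
Selectivity: 1ξ₁ / (2ξ₂) = 0.826 → ξ₁ = 1.652 ξ₂.
Substitute: (1·1.652 + 2) ξ₂ = 340.2 → ξ₂ = 93.15 mol/s, ξ₁ = 153.9 mol/s.
Outlet amounts (n = n₀ + Σ ν·ξ):
  G: 600 − 1(153.9) − 2(93.15) = 259.8
  F: 0 + 1(153.9) = 153.9
  E: 0 + 2(93.15) = 186.3
  D: 0 + 1(93.15) = 93.15

186 mol/s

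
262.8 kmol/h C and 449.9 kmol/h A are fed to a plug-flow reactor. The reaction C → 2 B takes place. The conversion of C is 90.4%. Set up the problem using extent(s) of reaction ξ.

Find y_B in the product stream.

C reacted = 0.904 × 262.8 = 237.6 kmol/h; ν_C = −1, so ξ = 237.6/1 = 237.6 kmol/h.
Outlet amounts (n = n₀ + ν ξ):
  C: 262.8 − 1(237.6) = 25.23
  B: 0 + 2(237.6) = 475.1
  A: 449.9 (inert)
Total out = 950.3 kmol/h; y_B = 475.1 / 950.3 = 0.5.

0.5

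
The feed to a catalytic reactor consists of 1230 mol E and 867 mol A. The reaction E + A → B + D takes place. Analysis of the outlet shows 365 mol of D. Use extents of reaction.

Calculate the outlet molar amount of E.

865 mol

For D: n = n₀ + 1ξ → 365 = 0 + 1ξ, giving ξ = 365 mol.
Outlet amounts (n = n₀ + ν ξ):
  E: 1230 − 1(365) = 865
  A: 867 − 1(365) = 502
  B: 0 + 1(365) = 365
  D: 0 + 1(365) = 365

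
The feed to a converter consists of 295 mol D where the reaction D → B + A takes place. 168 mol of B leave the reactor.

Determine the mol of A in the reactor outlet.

For B: n = n₀ + 1ξ → 168 = 0 + 1ξ, giving ξ = 168 mol.
Outlet amounts (n = n₀ + ν ξ):
  D: 295 − 1(168) = 127
  B: 0 + 1(168) = 168
  A: 0 + 1(168) = 168

168 mol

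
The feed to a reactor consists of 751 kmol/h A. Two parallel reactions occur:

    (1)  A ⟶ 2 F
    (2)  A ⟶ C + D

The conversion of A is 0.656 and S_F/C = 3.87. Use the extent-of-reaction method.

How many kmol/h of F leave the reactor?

Conversion of A: A consumed = 0.656 × 751 = 492.7 kmol/h = 1ξ₁ + 1ξ₂.
Selectivity: 2ξ₁ / (1ξ₂) = 3.87 → ξ₁ = 1.935 ξ₂.
Substitute: (1·1.935 + 1) ξ₂ = 492.7 → ξ₂ = 167.9 kmol/h, ξ₁ = 324.8 kmol/h.
Outlet amounts (n = n₀ + Σ ν·ξ):
  A: 751 − 1(324.8) − 1(167.9) = 258.3
  F: 0 + 2(324.8) = 649.6
  C: 0 + 1(167.9) = 167.9
  D: 0 + 1(167.9) = 167.9

650 kmol/h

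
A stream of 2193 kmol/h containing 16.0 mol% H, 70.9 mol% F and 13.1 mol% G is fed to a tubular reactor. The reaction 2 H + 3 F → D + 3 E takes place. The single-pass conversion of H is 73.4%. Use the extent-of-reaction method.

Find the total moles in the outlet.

H reacted = 0.734 × 350.9 = 257.5 kmol/h; ν_H = −2, so ξ = 257.5/2 = 128.8 kmol/h.
Outlet amounts (n = n₀ + ν ξ):
  H: 350.9 − 2(128.8) = 93.33
  F: 1555 − 3(128.8) = 1169
  D: 0 + 1(128.8) = 128.8
  E: 0 + 3(128.8) = 386.3
  G: 287.3 (inert)
Total out = 93.33 + 1169 + 128.8 + 386.3 + 287.3 = 2064 kmol/h.

2060 kmol/h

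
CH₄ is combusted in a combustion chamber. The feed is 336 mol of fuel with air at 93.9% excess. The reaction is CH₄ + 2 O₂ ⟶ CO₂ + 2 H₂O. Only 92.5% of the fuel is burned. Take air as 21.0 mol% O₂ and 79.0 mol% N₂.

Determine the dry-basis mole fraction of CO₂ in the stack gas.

Stoichiometric O₂ = 2 × 336 = 672 mol; O₂ fed = 672 × 1.939 = 1303 mol.
N₂ fed = 1303 × 79/21 = 4902 mol.
Fuel reacted = 0.925 × 336 → ξ = 310.8 mol.
Outlet (n = n₀ + ν ξ):
  CH₄: 336 − 1(310.8) = 25.2
  O₂: 1303 − 2(310.8) = 681.4
  N₂: 4902 (inert)
  CO₂: 0 + 1(310.8) = 310.8
  H₂O: 0 + 2(310.8) = 621.6
Dry total = 5919 mol; y_CO₂ (dry) = 310.8 / 5919 = 0.05251.

0.0525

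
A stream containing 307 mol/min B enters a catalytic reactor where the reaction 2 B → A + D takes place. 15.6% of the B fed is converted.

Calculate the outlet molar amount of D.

B reacted = 0.156 × 307 = 47.89 mol/min; ν_B = −2, so ξ = 47.89/2 = 23.95 mol/min.
Outlet amounts (n = n₀ + ν ξ):
  B: 307 − 2(23.95) = 259.1
  A: 0 + 1(23.95) = 23.95
  D: 0 + 1(23.95) = 23.95

23.9 mol/min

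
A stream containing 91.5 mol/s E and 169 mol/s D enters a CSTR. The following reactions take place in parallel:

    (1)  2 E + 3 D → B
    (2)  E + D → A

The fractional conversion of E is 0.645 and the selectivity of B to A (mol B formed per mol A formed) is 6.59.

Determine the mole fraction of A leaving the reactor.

0.0284

Conversion of E: E consumed = 0.645 × 91.5 = 59.02 mol/s = 2ξ₁ + 1ξ₂.
Selectivity: 1ξ₁ / (1ξ₂) = 6.59 → ξ₁ = 6.59 ξ₂.
Substitute: (2·6.59 + 1) ξ₂ = 59.02 → ξ₂ = 4.162 mol/s, ξ₁ = 27.43 mol/s.
Outlet amounts (n = n₀ + Σ ν·ξ):
  E: 91.5 − 2(27.43) − 1(4.162) = 32.48
  D: 169 − 3(27.43) − 1(4.162) = 82.55
  B: 0 + 1(27.43) = 27.43
  A: 0 + 1(4.162) = 4.162
Total out = 146.6 mol/s; y_A = 4.162 / 146.6 = 0.02839.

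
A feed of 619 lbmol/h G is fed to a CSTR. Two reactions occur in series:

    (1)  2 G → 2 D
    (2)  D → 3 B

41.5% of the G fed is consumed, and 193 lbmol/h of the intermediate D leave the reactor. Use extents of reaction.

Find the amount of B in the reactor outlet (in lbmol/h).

Conversion of G: G consumed = 2ξ₁ = 0.415 × 619 → ξ₁ = 128.4 lbmol/h.
D balance: n_D = 0 + 2ξ₁ − 1ξ₂ = 193 → ξ₂ = (2·128.4 − 193)/1 = 63.88 lbmol/h.
Outlet amounts (n = n₀ + Σ ν·ξ):
  G: 619 − 2(128.4) = 362.1
  D: 0 + 2(128.4) − 1(63.88) = 193
  B: 0 + 3(63.88) = 191.7

192 lbmol/h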